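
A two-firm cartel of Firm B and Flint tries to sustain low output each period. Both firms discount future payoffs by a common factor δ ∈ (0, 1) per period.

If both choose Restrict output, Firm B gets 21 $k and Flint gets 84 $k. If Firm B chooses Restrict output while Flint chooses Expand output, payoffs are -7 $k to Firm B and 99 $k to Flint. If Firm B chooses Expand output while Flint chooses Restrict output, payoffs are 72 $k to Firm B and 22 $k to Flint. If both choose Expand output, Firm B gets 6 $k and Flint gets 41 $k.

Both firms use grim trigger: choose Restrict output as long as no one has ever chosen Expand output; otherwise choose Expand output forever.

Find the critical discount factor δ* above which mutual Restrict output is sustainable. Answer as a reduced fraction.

17/22

Firm B's threshold: (72−21)/(72−6) = 17/22.
Flint's threshold: (99−84)/(99−41) = 15/58.
17/22 > 15/58, so Firm B binds and δ* = 17/22.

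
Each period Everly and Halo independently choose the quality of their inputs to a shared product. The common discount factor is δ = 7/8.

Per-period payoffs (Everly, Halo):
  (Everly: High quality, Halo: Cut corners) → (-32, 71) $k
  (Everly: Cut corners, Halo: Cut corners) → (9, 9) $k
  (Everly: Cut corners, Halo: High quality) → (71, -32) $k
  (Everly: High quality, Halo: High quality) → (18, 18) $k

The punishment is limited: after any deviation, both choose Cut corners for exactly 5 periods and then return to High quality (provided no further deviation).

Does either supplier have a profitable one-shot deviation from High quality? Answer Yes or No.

A one-shot deviation gives 71 now, then 9 for 5 periods, then back to 18.
Gain from deviating: (71−18) today; loss: (18−9) in each of the next 5 periods.
No-deviation condition: (18−9)(δ+…+δ^5) ≥ 71−18, i.e. δ+…+δ^5 ≥ 53/9.
At δ = 7/8: δ+…+δ^5 = 3.4096 < 5.8889.
So cooperation is not sustainable.

Yes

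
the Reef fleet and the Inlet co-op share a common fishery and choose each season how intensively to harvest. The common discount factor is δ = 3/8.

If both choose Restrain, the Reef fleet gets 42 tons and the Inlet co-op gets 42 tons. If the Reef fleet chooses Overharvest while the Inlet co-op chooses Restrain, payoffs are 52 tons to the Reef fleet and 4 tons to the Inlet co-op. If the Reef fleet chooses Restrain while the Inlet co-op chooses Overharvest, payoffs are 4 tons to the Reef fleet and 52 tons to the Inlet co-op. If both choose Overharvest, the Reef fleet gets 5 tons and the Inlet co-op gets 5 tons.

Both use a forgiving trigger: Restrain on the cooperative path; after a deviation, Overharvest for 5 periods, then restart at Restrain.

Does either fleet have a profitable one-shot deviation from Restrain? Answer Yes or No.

Comparing payoff streams over the 6 periods until play realigns: cooperate → 42(1+δ+…+δ^5); deviate → 52 + 5(δ+…+δ^5).
Cooperation is sustained iff (42−5)(δ+…+δ^5) ≥ 52−42.
δ+…+δ^5 = 3/8·(1−(3/8)^5)/(1−3/8) = 0.5956, and (52−42)/(42−5) = 0.2703.
0.5956 ≥ 0.2703, so cooperation is sustainable.

No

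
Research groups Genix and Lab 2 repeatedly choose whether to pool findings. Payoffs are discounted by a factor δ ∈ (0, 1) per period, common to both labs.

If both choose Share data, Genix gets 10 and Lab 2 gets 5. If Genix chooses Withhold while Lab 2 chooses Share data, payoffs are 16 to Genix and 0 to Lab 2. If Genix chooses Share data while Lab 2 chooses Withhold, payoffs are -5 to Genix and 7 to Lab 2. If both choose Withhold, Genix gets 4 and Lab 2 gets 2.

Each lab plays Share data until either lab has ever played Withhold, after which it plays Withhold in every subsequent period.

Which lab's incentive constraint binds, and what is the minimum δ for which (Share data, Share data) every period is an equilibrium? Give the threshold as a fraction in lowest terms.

Genix's threshold: (16−10)/(16−4) = 1/2.
Lab 2's threshold: (7−5)/(7−2) = 2/5.
1/2 > 2/5, so Genix binds and δ* = 1/2.

Genix; δ ≥ 1/2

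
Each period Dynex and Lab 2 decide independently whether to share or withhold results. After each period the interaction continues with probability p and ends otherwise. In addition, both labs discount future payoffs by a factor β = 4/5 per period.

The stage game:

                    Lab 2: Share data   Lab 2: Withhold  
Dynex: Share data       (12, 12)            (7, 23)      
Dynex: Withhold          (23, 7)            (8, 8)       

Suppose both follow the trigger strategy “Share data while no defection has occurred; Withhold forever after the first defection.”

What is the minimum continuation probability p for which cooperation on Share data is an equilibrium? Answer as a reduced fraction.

11/12

Expected continuation weight on next period's payoff is β·p = 4/5·p, which plays the role of the discount factor.
Cooperation requires 4/5·p ≥ (23−12)/(23−8) = 11/15, hence p ≥ 11/12.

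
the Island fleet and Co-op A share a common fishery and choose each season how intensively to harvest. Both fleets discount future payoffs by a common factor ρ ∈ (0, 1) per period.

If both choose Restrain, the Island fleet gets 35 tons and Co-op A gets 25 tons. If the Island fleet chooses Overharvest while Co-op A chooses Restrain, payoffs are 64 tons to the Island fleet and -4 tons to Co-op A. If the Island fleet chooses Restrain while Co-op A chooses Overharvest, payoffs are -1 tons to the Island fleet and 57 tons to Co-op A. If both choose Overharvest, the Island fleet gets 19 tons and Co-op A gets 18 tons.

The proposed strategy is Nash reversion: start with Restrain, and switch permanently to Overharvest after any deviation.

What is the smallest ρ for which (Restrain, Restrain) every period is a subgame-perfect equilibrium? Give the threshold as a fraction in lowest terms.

32/39

the Island fleet: cooperation gives 35 each period; deviation gives 64 once then 19 forever.
  35/(1−ρ) ≥ 64 + 19ρ/(1−ρ) ⇒ ρ ≥ 29/45.
Co-op A: cooperation gives 25 each period; deviation gives 57 once then 18 forever.
  ρ ≥ 32/39.
Both must hold, so the binding constraint is Co-op A's: ρ ≥ 32/39.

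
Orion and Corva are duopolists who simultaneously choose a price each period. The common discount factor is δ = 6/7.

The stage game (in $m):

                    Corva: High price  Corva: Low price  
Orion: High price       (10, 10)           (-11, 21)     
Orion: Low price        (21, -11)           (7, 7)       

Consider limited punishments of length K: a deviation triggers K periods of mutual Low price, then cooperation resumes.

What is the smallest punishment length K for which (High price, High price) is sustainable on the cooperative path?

7

IC: δ(1−δ^K)/(1−δ) ≥ (21−10)/(10−7) = 11/3.
With δ = 6/7: need 1 − δ^K ≥ 11/3·(1−6/7)/(6/7), i.e. δ^K ≤ 0.3889.
Since (6/7)^6 = 0.3966 and (6/7)^7 = 0.3399, the smallest such K is 7.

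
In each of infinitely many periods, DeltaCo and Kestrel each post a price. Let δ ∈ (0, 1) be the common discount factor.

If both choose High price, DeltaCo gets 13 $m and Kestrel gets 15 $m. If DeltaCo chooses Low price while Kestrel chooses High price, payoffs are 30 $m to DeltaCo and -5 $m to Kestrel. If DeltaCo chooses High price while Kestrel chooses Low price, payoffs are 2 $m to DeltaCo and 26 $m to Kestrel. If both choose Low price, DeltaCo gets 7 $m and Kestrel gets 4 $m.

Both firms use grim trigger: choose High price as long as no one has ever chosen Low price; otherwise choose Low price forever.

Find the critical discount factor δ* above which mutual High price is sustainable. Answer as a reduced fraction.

DeltaCo's threshold: (30−13)/(30−7) = 17/23.
Kestrel's threshold: (26−15)/(26−4) = 1/2.
17/23 > 1/2, so DeltaCo binds and δ* = 17/23.

17/23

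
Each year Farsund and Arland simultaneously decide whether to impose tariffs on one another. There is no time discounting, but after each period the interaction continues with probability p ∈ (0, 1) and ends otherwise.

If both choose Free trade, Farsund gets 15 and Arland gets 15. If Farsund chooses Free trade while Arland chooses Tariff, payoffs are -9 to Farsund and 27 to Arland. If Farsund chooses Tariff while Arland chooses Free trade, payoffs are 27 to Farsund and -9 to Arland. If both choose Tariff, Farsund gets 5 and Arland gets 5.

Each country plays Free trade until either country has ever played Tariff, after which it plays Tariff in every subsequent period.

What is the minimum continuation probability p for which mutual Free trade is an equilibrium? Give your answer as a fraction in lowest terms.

6/11

Expected cooperation value is 15 + p·15 + p²·15 + … = 15/(1−p); deviation gives 27 + p·5/(1−p).
15 ≥ 27(1−p) + 5p ⇒ 22p ≥ 12 ⇒ p ≥ 12/22 = 6/11.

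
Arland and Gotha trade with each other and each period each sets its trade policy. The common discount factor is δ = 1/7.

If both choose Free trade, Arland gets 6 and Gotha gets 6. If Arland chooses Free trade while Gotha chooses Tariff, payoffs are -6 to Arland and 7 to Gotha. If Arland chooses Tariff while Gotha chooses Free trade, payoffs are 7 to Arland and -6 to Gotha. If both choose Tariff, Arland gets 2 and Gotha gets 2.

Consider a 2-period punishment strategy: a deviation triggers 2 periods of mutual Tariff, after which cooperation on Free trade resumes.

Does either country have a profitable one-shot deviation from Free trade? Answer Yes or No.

Comparing payoff streams over the 3 periods until play realigns: cooperate → 6(1+δ+…+δ^2); deviate → 7 + 2(δ+…+δ^2).
Cooperation is sustained iff (6−2)(δ+…+δ^2) ≥ 7−6.
δ+…+δ^2 = 1/7·(1−(1/7)^2)/(1−1/7) = 0.1633, and (7−6)/(6−2) = 0.2500.
0.1633 < 0.2500, so cooperation is not sustainable.

Yes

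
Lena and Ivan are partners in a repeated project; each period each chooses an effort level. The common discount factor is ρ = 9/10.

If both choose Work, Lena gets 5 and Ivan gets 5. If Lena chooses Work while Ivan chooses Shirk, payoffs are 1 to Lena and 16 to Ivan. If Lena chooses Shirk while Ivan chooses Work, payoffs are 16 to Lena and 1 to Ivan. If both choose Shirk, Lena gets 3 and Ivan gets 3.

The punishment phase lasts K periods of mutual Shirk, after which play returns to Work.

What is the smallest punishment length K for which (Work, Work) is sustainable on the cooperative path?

Need Σ_{k=1}^{K} ρ^k ≥ (16−5)/(5−3) = 5.5000 at ρ = 9/10.
At K = 8 the sum is 5.1258 < 5.5000; at K = 9 it is 5.5132 ≥ 5.5000.
So the minimum punishment length is K = 9.

9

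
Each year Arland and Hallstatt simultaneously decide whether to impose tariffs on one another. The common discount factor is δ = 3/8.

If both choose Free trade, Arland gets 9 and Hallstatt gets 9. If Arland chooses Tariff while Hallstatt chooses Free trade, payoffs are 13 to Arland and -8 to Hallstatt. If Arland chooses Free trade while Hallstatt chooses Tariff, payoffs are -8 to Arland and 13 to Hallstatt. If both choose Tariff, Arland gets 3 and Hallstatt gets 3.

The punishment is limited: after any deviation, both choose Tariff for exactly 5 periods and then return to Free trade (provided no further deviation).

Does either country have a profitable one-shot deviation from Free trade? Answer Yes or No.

Yes

A one-shot deviation gives 13 now, then 3 for 5 periods, then back to 9.
Gain from deviating: (13−9) today; loss: (9−3) in each of the next 5 periods.
No-deviation condition: (9−3)(δ+…+δ^5) ≥ 13−9, i.e. δ+…+δ^5 ≥ 2/3.
At δ = 3/8: δ+…+δ^5 = 0.5956 < 0.6667.
So cooperation is not sustainable.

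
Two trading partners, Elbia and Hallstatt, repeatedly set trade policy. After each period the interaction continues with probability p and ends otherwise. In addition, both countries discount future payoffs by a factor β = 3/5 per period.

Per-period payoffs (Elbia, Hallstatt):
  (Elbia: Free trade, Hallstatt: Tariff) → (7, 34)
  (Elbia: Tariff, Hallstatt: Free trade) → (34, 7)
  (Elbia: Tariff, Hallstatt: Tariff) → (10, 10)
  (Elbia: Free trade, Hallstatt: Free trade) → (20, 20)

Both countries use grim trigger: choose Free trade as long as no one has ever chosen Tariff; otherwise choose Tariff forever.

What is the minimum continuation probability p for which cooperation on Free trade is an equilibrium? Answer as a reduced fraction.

35/36

With continuation probability p and discount β, the effective per-period discount factor is βp.
Grim-trigger IC: βp ≥ (34−20)/(34−10) = 7/12.
So p ≥ (7/12)/(3/5) = 35/36.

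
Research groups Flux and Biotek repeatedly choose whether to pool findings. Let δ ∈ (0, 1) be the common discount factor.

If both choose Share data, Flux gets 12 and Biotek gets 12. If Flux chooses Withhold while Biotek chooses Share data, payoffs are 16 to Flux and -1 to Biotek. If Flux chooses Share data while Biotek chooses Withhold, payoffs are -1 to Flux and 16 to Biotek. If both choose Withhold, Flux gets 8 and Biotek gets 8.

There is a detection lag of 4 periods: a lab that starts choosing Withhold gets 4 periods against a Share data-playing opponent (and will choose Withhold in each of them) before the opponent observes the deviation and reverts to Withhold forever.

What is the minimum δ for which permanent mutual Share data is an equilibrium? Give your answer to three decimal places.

0.841

Deviating for the 4 undetected periods gains 16−12 = 4 per period over cooperation, then loses 12−8 = 4 per period forever once punishment starts.
Gain: 4(1 + δ + … + δ^3); loss: 4·δ^4/(1−δ).
No profitable deviation ⇔ 4(1−δ^4) ≤ 4·δ^4, i.e. δ^4 ≥ 4/(4+4) = 1/2.
Hence δ ≥ (1/2)^(1/4) ≈ 0.841.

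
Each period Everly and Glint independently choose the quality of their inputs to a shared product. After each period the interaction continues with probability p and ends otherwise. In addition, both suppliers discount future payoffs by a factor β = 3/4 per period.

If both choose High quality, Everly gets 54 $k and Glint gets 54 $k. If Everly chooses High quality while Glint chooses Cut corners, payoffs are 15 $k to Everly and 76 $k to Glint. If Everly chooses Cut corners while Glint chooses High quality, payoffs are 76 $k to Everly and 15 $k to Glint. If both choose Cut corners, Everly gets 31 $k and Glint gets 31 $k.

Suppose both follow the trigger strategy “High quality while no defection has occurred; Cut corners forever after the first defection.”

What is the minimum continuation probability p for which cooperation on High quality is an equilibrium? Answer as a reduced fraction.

88/135

With continuation probability p and discount β, the effective per-period discount factor is βp.
Grim-trigger IC: βp ≥ (76−54)/(76−31) = 22/45.
So p ≥ (22/45)/(3/4) = 88/135.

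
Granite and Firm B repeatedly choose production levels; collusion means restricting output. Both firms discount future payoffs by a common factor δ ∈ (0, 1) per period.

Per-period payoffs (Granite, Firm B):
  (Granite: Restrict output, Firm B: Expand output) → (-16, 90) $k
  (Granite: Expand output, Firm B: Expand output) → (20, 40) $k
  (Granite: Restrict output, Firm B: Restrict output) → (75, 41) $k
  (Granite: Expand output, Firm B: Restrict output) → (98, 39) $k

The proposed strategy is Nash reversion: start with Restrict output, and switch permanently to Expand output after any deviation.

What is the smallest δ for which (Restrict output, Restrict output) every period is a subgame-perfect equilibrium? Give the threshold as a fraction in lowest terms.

For Granite: deviation gain 98−75 = 23, per-period punishment loss 75−20 = 55. IC gives δ ≥ 23/78.
For Firm B: gain 49, loss 1 per period, so δ ≥ 49/50.
The tighter constraint is Firm B's, so cooperation needs δ ≥ 49/50.

49/50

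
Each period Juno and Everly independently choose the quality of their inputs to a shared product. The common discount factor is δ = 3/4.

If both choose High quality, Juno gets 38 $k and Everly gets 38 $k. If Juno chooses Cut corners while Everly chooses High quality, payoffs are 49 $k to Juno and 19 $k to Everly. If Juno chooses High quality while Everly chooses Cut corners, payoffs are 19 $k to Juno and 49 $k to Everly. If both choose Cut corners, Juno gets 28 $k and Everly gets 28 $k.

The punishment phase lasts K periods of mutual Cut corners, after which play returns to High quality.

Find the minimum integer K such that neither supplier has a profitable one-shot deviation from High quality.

IC: δ(1−δ^K)/(1−δ) ≥ (49−38)/(38−28) = 11/10.
With δ = 3/4: need 1 − δ^K ≥ 11/10·(1−3/4)/(3/4), i.e. δ^K ≤ 0.6333.
Since (3/4)^1 = 0.7500 and (3/4)^2 = 0.5625, the smallest such K is 2.

2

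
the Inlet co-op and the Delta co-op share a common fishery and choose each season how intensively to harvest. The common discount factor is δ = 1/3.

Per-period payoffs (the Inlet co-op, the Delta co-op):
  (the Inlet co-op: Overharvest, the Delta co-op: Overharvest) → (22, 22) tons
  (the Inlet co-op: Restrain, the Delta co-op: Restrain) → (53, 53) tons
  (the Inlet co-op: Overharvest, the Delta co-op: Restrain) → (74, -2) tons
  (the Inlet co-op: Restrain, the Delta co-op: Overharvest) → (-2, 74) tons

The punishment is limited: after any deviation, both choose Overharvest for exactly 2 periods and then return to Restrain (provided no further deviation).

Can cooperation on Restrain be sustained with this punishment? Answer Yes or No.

Comparing payoff streams over the 3 periods until play realigns: cooperate → 53(1+δ+…+δ^2); deviate → 74 + 22(δ+…+δ^2).
Cooperation is sustained iff (53−22)(δ+…+δ^2) ≥ 74−53.
δ+…+δ^2 = 1/3·(1−(1/3)^2)/(1−1/3) = 0.4444, and (74−53)/(53−22) = 0.6774.
0.4444 < 0.6774, so cooperation is not sustainable.

No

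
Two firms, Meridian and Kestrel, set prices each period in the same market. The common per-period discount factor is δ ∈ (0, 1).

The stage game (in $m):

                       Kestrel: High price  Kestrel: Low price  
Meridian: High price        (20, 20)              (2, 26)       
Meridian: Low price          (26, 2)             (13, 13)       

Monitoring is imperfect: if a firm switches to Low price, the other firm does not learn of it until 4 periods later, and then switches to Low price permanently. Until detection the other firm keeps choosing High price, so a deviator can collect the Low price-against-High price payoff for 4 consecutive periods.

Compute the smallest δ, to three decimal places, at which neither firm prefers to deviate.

0.824

The best deviation is to choose Low price for all 4 undetected periods, earning 26 each, then 13 forever once detected.
Deviation value: 26(1−δ^4)/(1−δ) + 13δ^4/(1−δ); cooperation value: 20/(1−δ).
IC: 20 ≥ 26(1−δ^4) + 13δ^4 = 26 − 13δ^4.
So δ^4 ≥ 6/13, giving δ ≥ (6/13)^(1/4) ≈ 0.824.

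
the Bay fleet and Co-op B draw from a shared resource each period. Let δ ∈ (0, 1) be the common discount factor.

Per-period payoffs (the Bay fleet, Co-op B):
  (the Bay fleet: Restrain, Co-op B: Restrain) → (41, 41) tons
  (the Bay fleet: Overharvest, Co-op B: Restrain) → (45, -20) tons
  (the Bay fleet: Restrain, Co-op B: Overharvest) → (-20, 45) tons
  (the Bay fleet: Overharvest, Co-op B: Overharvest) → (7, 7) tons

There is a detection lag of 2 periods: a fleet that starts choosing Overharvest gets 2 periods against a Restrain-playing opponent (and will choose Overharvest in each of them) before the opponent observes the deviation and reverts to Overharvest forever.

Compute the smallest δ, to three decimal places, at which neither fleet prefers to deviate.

0.324

Deviating for the 2 undetected periods gains 45−41 = 4 per period over cooperation, then loses 41−7 = 34 per period forever once punishment starts.
Gain: 4(1 + δ + … + δ^1); loss: 34·δ^2/(1−δ).
No profitable deviation ⇔ 4(1−δ^2) ≤ 34·δ^2, i.e. δ^2 ≥ 4/(4+34) = 2/19.
Hence δ ≥ (2/19)^(1/2) ≈ 0.324.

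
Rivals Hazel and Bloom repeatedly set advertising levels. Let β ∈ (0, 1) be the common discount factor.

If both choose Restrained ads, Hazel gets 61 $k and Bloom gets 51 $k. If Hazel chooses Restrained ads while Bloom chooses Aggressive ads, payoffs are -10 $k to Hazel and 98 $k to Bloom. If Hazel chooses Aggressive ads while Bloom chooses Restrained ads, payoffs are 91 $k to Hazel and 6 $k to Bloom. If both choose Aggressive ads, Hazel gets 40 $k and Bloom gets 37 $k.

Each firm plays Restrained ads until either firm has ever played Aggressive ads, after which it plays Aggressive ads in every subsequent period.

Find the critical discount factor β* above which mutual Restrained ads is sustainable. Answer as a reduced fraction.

Hazel: cooperation gives 61 each period; deviation gives 91 once then 40 forever.
  61/(1−β) ≥ 91 + 40β/(1−β) ⇒ β ≥ 30/51 = 10/17.
Bloom: cooperation gives 51 each period; deviation gives 98 once then 37 forever.
  β ≥ 47/61.
Both must hold, so the binding constraint is Bloom's: β ≥ 47/61.

47/61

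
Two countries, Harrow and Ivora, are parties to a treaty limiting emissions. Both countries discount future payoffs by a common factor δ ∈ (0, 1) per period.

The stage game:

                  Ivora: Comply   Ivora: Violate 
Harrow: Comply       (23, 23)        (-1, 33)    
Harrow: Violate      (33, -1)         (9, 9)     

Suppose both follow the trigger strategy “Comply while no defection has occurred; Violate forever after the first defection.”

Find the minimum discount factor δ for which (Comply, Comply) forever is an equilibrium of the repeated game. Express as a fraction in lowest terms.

5/12

Cooperation forever yields 23 each period: 23/(1−δ).
Deviating yields 33 once, then 9 forever: 33 + 9δ/(1−δ).
No profitable deviation requires 23/(1−δ) ≥ 33 + 9δ/(1−δ).
Multiplying by (1−δ): 23 ≥ 33(1−δ) + 9δ = 33 − 24δ.
So 24δ ≥ 10, i.e. δ ≥ 10/24 = 5/12.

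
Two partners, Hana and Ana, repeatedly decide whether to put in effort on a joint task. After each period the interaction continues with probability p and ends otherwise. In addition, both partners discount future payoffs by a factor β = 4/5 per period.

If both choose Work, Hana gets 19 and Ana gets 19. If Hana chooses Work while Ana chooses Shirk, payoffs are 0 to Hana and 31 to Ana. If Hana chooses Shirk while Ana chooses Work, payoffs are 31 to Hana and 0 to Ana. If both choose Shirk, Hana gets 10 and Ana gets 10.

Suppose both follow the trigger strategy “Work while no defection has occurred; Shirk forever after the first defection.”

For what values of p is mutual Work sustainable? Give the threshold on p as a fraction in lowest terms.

5/7

With continuation probability p and discount β, the effective per-period discount factor is βp.
Grim-trigger IC: βp ≥ (31−19)/(31−10) = 4/7.
So p ≥ (4/7)/(4/5) = 5/7.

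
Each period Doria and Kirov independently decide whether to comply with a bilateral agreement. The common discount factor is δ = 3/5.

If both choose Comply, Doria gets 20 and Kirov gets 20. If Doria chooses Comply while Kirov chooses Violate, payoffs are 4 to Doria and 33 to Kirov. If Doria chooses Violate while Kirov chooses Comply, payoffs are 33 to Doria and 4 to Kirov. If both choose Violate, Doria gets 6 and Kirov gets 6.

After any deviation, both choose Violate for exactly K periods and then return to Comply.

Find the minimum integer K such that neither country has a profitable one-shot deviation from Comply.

Need Σ_{k=1}^{K} δ^k ≥ (33−20)/(20−6) = 0.9286 at δ = 3/5.
At K = 1 the sum is 0.6000 < 0.9286; at K = 2 it is 0.9600 ≥ 0.9286.
So the minimum punishment length is K = 2.

2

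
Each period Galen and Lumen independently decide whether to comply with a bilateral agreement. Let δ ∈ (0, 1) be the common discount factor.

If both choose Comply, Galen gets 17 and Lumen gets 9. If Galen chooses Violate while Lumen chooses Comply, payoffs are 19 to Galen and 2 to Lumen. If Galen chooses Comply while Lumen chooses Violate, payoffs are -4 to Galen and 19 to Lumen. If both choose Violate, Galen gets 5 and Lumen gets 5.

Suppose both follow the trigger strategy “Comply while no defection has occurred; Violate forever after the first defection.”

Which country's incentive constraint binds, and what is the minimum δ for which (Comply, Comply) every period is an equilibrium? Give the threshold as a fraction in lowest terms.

Galen: cooperation gives 17 each period; deviation gives 19 once then 5 forever.
  17/(1−δ) ≥ 19 + 5δ/(1−δ) ⇒ δ ≥ 2/14 = 1/7.
Lumen: cooperation gives 9 each period; deviation gives 19 once then 5 forever.
  δ ≥ 10/14 = 5/7.
Both must hold, so the binding constraint is Lumen's: δ ≥ 5/7.

Lumen; δ ≥ 5/7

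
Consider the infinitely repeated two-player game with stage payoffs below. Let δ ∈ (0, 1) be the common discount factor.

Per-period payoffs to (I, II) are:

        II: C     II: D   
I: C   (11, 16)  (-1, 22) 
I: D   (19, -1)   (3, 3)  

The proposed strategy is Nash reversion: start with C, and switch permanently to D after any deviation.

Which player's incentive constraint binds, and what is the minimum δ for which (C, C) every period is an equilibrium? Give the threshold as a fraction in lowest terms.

I's threshold: (19−11)/(19−3) = 1/2.
II's threshold: (22−16)/(22−3) = 6/19.
1/2 > 6/19, so I binds and δ* = 1/2.

I; δ ≥ 1/2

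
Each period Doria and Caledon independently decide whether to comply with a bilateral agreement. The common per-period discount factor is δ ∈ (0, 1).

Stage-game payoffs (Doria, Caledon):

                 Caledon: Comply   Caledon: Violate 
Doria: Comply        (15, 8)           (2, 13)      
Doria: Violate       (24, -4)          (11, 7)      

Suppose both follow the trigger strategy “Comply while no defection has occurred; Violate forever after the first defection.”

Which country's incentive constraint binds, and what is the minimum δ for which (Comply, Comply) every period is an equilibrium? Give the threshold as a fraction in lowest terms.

Doria's threshold: (24−15)/(24−11) = 9/13.
Caledon's threshold: (13−8)/(13−7) = 5/6.
9/13 < 5/6, so Caledon binds and δ* = 5/6.

Caledon; δ ≥ 5/6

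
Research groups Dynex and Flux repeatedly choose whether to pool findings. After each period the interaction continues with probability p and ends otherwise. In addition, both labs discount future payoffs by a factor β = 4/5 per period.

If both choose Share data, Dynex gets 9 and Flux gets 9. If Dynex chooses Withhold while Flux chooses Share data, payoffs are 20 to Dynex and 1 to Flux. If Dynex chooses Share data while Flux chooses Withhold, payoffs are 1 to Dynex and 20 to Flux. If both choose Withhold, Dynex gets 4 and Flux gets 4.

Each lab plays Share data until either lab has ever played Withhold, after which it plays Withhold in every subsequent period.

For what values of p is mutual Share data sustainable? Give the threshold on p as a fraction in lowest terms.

With continuation probability p and discount β, the effective per-period discount factor is βp.
Grim-trigger IC: βp ≥ (20−9)/(20−4) = 11/16.
So p ≥ (11/16)/(4/5) = 55/64.

55/64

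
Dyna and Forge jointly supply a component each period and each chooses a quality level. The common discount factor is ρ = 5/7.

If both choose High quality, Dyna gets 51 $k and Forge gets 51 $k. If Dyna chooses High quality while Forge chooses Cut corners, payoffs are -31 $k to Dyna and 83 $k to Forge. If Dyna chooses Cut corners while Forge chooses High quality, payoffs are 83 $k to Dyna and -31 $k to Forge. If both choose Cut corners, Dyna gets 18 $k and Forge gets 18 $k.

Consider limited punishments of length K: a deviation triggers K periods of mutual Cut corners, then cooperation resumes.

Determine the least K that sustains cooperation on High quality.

No profitable deviation requires (51−18)(ρ+…+ρ^K) ≥ 83−51, i.e. ρ+…+ρ^K ≥ 32/33 ≈ 0.9697.
With ρ = 5/7, the partial sums are K=1: 0.7143, K=2: 1.2245.
K = 2 is the first length at which the sum reaches 0.9697.

2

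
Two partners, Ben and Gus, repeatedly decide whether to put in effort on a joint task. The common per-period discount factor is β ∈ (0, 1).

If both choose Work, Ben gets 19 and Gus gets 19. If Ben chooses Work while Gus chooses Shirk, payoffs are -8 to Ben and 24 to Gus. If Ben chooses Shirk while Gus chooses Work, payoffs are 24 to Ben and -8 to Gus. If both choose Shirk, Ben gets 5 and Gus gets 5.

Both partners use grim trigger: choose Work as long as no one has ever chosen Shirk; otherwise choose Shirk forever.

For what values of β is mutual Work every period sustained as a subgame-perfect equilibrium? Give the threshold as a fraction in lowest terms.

One-period gain from deviating is 24 − 19 = 5. The loss is 19 − 5 = 14 in every subsequent period, with present value 14·β/(1−β).
Deviation is unprofitable when 14·β/(1−β) ≥ 5, i.e. β/(1−β) ≥ 5/14.
Equivalently β ≥ 5/(5+14) = 5/19.

5/19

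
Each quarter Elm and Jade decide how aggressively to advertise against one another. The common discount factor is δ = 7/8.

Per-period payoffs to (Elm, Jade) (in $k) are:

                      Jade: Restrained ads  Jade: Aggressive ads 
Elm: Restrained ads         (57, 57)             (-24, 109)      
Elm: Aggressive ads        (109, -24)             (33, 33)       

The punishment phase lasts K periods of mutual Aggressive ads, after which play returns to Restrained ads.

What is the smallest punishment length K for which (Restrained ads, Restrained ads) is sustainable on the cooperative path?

3

IC: δ(1−δ^K)/(1−δ) ≥ (109−57)/(57−33) = 13/6.
With δ = 7/8: need 1 − δ^K ≥ 13/6·(1−7/8)/(7/8), i.e. δ^K ≤ 0.6905.
Since (7/8)^2 = 0.7656 and (7/8)^3 = 0.6699, the smallest such K is 3.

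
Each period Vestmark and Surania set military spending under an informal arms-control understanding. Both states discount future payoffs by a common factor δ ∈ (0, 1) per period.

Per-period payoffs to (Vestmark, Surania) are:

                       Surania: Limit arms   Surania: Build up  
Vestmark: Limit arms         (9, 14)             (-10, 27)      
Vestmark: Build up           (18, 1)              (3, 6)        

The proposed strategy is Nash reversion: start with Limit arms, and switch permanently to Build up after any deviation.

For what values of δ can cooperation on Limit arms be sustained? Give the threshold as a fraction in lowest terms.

For Vestmark: deviation gain 18−9 = 9, per-period punishment loss 9−3 = 6. IC gives δ ≥ 9/15 = 3/5.
For Surania: gain 13, loss 8 per period, so δ ≥ 13/21.
The tighter constraint is Surania's, so cooperation needs δ ≥ 13/21.

13/21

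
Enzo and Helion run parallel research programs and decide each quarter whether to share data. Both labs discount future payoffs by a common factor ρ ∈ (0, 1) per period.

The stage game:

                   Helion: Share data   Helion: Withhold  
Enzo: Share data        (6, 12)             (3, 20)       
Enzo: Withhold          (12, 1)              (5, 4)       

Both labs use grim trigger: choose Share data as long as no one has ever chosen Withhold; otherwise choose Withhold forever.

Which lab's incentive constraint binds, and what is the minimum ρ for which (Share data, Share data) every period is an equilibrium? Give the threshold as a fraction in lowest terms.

Enzo; ρ ≥ 6/7

For Enzo: deviation gain 12−6 = 6, per-period punishment loss 6−5 = 1. IC gives ρ ≥ 6/7.
For Helion: gain 8, loss 8 per period, so ρ ≥ 8/16 = 1/2.
The tighter constraint is Enzo's, so cooperation needs ρ ≥ 6/7.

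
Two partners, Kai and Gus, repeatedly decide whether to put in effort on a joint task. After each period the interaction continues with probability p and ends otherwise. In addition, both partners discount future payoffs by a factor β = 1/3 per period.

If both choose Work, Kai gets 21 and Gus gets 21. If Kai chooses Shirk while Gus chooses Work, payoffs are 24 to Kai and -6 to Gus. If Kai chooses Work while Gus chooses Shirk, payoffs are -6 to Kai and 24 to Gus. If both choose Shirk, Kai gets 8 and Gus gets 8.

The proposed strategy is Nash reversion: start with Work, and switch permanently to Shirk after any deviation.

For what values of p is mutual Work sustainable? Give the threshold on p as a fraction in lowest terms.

9/16

Expected continuation weight on next period's payoff is β·p = 1/3·p, which plays the role of the discount factor.
Cooperation requires 1/3·p ≥ (24−21)/(24−8) = 3/16, hence p ≥ 9/16.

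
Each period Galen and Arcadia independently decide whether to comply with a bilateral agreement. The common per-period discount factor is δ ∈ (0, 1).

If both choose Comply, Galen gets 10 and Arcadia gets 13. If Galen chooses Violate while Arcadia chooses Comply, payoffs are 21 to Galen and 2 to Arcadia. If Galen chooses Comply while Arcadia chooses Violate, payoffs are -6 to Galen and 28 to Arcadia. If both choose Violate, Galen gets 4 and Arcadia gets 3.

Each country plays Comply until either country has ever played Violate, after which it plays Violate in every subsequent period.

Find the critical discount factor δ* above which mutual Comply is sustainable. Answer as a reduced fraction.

For Galen: deviation gain 21−10 = 11, per-period punishment loss 10−4 = 6. IC gives δ ≥ 11/17.
For Arcadia: gain 15, loss 10 per period, so δ ≥ 15/25 = 3/5.
The tighter constraint is Galen's, so cooperation needs δ ≥ 11/17.

11/17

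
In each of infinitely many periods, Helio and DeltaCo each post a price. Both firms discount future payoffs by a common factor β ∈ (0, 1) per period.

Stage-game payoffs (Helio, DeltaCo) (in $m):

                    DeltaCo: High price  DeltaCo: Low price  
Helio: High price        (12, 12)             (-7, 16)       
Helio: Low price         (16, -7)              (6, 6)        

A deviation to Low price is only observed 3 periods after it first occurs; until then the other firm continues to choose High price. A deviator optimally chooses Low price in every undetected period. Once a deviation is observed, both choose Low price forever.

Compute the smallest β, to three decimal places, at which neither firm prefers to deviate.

The best deviation is to choose Low price for all 3 undetected periods, earning 16 each, then 6 forever once detected.
Deviation value: 16(1−β^3)/(1−β) + 6β^3/(1−β); cooperation value: 12/(1−β).
IC: 12 ≥ 16(1−β^3) + 6β^3 = 16 − 10β^3.
So β^3 ≥ 4/10 = 2/5, giving β ≥ (2/5)^(1/3) ≈ 0.737.

0.737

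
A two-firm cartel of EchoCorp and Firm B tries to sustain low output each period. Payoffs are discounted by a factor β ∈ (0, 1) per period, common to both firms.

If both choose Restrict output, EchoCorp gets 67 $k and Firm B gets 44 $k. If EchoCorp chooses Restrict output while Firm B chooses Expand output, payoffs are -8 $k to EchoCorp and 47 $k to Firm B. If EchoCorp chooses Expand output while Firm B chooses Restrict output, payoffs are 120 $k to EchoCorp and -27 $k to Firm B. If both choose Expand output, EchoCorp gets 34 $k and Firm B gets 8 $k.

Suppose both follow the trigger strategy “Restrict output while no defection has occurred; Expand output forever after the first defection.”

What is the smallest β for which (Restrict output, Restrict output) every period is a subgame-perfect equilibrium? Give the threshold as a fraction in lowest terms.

53/86

For EchoCorp: deviation gain 120−67 = 53, per-period punishment loss 67−34 = 33. IC gives β ≥ 53/86.
For Firm B: gain 3, loss 36 per period, so β ≥ 3/39 = 1/13.
The tighter constraint is EchoCorp's, so cooperation needs β ≥ 53/86.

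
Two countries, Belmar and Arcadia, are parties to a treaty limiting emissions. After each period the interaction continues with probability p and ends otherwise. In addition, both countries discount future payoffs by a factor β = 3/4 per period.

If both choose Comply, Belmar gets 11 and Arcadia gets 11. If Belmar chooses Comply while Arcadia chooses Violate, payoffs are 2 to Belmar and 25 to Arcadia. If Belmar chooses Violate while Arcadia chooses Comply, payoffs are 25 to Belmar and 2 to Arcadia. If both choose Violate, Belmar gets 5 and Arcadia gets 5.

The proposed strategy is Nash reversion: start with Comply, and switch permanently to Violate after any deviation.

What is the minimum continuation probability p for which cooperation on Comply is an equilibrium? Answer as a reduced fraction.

With continuation probability p and discount β, the effective per-period discount factor is βp.
Grim-trigger IC: βp ≥ (25−11)/(25−5) = 7/10.
So p ≥ (7/10)/(3/4) = 14/15.

14/15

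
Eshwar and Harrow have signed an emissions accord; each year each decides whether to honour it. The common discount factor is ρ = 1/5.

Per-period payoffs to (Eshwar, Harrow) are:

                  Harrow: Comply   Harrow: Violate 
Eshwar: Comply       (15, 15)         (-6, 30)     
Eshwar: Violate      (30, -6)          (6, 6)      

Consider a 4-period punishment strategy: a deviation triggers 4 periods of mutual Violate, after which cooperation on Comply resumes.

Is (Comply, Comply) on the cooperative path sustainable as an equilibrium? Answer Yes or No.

No

IC: ρ+…+ρ^4 ≥ (30−15)/(15−6) = 5/3.
At ρ = 1/5: partial sum = 0.2496 < 1.6667. Cooperation not sustainable.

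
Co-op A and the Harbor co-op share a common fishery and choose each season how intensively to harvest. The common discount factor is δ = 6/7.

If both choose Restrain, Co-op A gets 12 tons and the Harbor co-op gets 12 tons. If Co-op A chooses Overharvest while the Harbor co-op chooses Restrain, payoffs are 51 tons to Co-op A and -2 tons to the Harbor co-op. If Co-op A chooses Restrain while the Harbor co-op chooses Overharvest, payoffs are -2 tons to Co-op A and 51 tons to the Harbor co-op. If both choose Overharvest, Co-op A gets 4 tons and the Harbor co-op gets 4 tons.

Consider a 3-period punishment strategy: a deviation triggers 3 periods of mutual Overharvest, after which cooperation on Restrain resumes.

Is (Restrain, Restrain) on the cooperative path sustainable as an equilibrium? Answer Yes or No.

Comparing payoff streams over the 4 periods until play realigns: cooperate → 12(1+δ+…+δ^3); deviate → 51 + 4(δ+…+δ^3).
Cooperation is sustained iff (12−4)(δ+…+δ^3) ≥ 51−12.
δ+…+δ^3 = 6/7·(1−(6/7)^3)/(1−6/7) = 2.2216, and (51−12)/(12−4) = 4.8750.
2.2216 < 4.8750, so cooperation is not sustainable.

No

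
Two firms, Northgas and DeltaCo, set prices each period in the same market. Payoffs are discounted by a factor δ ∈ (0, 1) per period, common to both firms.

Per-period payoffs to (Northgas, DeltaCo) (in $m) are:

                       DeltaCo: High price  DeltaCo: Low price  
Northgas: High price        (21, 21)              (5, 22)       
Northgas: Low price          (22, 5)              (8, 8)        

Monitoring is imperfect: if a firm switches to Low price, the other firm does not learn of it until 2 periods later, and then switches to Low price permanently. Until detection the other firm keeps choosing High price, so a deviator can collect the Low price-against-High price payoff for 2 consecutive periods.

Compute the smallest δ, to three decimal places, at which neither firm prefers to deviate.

A deviator earns 22 for 2 periods, then 8 forever; cooperating earns 21 forever. Multiplying the IC by (1−δ):
21 ≥ 22(1−δ^2) + 8δ^2, so 14·δ^2 ≥ 1 and δ^2 ≥ 1/14.
δ ≥ (1/14)^(1/2) ≈ 0.267.

0.267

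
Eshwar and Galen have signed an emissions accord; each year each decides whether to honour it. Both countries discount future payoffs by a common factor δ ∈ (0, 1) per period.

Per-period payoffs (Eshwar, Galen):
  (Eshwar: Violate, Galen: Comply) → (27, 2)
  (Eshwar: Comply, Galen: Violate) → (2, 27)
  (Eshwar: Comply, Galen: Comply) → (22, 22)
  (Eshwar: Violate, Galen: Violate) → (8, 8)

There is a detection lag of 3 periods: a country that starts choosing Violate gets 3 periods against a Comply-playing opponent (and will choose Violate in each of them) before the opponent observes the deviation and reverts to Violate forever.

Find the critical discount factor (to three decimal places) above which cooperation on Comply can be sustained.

The best deviation is to choose Violate for all 3 undetected periods, earning 27 each, then 8 forever once detected.
Deviation value: 27(1−δ^3)/(1−δ) + 8δ^3/(1−δ); cooperation value: 22/(1−δ).
IC: 22 ≥ 27(1−δ^3) + 8δ^3 = 27 − 19δ^3.
So δ^3 ≥ 5/19, giving δ ≥ (5/19)^(1/3) ≈ 0.641.

0.641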